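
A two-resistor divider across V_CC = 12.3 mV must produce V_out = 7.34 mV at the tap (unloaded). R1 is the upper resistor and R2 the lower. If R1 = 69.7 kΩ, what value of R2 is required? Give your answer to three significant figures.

R2 ≈ 103 kΩ

Required fraction k = V_out/V_CC = 0.5967.
R2 = R1 · 0.5967/(1 − 0.5967) = 103.1 kΩ.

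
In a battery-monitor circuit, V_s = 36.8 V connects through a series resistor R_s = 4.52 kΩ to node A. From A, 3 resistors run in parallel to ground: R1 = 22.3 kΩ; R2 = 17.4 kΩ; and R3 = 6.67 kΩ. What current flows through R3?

I ≈ 2.58 mA

Equivalent of the parallel group: R_p = 3.964 kΩ.
Node voltage V_A = V_s · R_p/(R_s + R_p) = 36.8 × 0.4673 = 17.20 V.
I(R3) = V_A / R3 = 17.20/6.67 = 2.578 mA.
(Equivalently: I_total = 4.337 mA, then current-divider fraction G_k/ΣG = 0.5944.)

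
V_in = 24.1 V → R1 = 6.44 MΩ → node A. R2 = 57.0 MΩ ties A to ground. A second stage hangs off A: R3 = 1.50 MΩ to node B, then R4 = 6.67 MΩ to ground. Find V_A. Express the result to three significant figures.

V_A ≈ 12.7 V

The second stage (R3 + R4 = 8.170 MΩ) loads node A in parallel with R2.
R2 ‖ (R3+R4) = 7.146 MΩ.
First divider: V_A = V_in · 7.146/(6.44 + 7.146) = 12.68 V.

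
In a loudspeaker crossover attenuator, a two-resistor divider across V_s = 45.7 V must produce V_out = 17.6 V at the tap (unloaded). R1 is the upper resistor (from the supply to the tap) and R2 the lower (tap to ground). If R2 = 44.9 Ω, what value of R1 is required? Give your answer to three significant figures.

R1 ≈ 71.7 Ω

V_out/V_s = R2/(R1+R2) = 0.3851.
R1 = R2·(1/k − 1) = 44.9 × 1.597 = 71.69 Ω.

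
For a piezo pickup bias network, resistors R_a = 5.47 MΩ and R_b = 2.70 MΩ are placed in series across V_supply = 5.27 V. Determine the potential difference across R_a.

ΣR = 5.47 + 2.70 = 8.170 MΩ.
V = V_supply · R/ΣR = 5.27 × 0.6695 = 3.528 V.

V ≈ 3.53 V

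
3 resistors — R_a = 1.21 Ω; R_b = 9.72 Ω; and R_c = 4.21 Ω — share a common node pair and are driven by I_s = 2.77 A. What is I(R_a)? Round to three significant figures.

Total conductance ΣG = 1/1.21 + 1/9.72 + 1/4.21 = 1.167 (units of 1/Ω).
Current divider: I(R_a) = I_s · G_k/ΣG = 2.77 × (0.8264/1.167) = 2.77 × 0.7083 = 1.962 A.

I ≈ 1.96 A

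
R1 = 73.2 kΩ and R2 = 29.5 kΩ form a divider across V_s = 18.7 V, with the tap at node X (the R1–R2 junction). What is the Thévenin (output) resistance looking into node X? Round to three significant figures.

Zeroing V_s shorts the top of R1 to ground, so R_th = R1 ‖ R2 = 21.03 kΩ.

R_th ≈ 21.0 kΩ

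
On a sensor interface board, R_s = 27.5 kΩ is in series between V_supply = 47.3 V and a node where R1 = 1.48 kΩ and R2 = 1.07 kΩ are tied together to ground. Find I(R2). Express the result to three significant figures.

I ≈ 0.976 mA

Equivalent of the parallel group: R_p = 0.6210 kΩ.
V_A by voltage divider: V_A = 47.3 × 0.6210/(27.5 + 0.6210) = 1.045 V.
I(R2) = V_A / R2 = 1.045/1.07 = 0.9762 mA.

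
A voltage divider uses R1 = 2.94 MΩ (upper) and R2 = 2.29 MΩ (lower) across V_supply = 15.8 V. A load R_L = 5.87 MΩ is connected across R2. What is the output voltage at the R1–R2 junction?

V_out ≈ 5.67 V

First combine the lower leg with the load: R2 ‖ R_L = 1.647 MΩ.
Then V_out = V_supply · R2'/(R1 + R2') = 15.8 × 1.647/4.587 = 5.674 V.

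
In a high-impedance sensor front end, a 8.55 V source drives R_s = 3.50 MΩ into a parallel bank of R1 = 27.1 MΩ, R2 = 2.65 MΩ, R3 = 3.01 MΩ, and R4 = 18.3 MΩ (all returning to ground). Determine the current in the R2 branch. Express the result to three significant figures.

Equivalent of the parallel group: R_p = 1.248 MΩ.
Node voltage V_A = V_CC · R_p/(R_s + R_p) = 8.55 × 0.2629 = 2.248 V.
Branch current I = V_A/R2 = 2.248/2.65 = 0.8482 µA.
(Equivalently: I_total = 1.801 µA, then current-divider fraction G_k/ΣG = 0.4710.)

I ≈ 0.848 µA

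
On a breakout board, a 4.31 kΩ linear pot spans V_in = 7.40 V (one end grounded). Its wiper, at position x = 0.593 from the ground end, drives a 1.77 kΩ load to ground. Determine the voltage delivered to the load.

V_out ≈ 2.76 V

Lower segment x·R_p = 2.556 kΩ; upper segment (1−x)·R_p = 1.754 kΩ.
Lower segment in parallel with the load: 2.556 ‖ 1.77 = 1.046 kΩ.
V_out = 7.40 × 1.046/(1.754 + 1.046) = 2.764 V.
(Unloaded: V_out = x·V_in = 4.39 V.)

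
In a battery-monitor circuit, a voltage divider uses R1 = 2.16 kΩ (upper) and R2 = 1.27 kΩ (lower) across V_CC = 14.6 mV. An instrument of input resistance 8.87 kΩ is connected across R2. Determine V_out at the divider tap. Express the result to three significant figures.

R2 ‖ R_L = (1.27 × 8.87)/(1.27 + 8.87) = 1.111 kΩ.
Now apply the divider: V_out = 14.6 × 0.3396 = 4.959 mV.

V_out ≈ 4.96 mV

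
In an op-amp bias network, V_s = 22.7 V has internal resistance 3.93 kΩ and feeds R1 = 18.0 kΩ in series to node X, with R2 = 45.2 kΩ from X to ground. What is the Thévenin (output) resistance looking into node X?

R_th ≈ 14.8 kΩ

R1' = 3.93 + 18.0 = 21.93 kΩ (source resistance + R1).
With V_s suppressed (replaced by a short), R_th = R1' ‖ R2 = (21.93 × 45.2)/(21.93 + 45.2) = 14.77 kΩ.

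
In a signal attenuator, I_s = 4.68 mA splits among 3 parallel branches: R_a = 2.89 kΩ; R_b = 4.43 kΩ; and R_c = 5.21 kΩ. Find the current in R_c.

I ≈ 1.18 mA

ΣG = 1/2.89 + 1/4.43 + 1/5.21 = 0.7637.
R_c takes the fraction G_k/ΣG = 0.1919/0.7637 = 0.2513, so I = 4.68 × 0.2513 = 1.176 mA.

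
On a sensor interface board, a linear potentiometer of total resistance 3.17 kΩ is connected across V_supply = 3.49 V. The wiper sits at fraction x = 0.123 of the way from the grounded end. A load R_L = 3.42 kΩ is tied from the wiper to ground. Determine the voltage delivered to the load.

Lower segment x·R_p = 0.3899 kΩ; upper segment (1−x)·R_p = 2.780 kΩ.
Lower segment in parallel with the load: 0.3899 ‖ 3.42 = 0.3500 kΩ.
Loaded-divider output: V_out = 3.49 × 0.1118 = 0.3903 V.

V_out ≈ 0.390 V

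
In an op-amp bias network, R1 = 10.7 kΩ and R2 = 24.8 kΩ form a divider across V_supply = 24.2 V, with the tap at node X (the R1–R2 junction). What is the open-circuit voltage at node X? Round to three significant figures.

V_th ≈ 16.9 V

With X open, the divider is unloaded: V_th = 24.2 × 24.8/35.50 = 16.91 V.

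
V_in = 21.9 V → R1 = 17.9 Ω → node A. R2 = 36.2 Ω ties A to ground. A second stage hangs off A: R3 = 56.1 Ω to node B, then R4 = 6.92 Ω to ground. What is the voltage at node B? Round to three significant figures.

The second stage (R3 + R4 = 63.02 Ω) loads node A in parallel with R2.
Effective lower resistance at A: R2 ‖ 63.02 = 22.99 Ω.
First divider: V_A = V_in · 22.99/(17.9 + 22.99) = 12.31 V.
Then the unloaded second divider: V_B = V_A × R4/(R3+R4) = 12.31 × 0.1098 = 1.352 V.

V_B ≈ 1.35 V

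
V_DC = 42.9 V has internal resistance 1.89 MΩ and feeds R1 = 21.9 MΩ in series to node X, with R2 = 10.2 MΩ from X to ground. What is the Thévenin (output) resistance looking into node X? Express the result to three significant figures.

R1' = 1.89 + 21.9 = 23.79 MΩ (source resistance + R1).
With V_DC suppressed (replaced by a short), R_th = R1' ‖ R2 = (23.79 × 10.2)/(23.79 + 10.2) = 7.139 MΩ.

R_th ≈ 7.14 MΩ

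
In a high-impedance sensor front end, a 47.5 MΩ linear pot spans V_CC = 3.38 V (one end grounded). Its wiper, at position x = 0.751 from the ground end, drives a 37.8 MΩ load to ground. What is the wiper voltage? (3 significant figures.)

V_out ≈ 2.06 V

Split the track: R_lower = x·R_p = 35.67 MΩ, R_upper = (1−x)·R_p = 11.83 MΩ.
(x·R_p) ‖ R_L = 18.35 MΩ.
Loaded-divider output: V_out = 3.38 × 0.6081 = 2.055 V.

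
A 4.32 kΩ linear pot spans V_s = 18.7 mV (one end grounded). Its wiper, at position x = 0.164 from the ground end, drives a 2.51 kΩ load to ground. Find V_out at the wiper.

Lower segment x·R_p = 0.7085 kΩ; upper segment (1−x)·R_p = 3.612 kΩ.
(x·R_p) ‖ R_L = 0.5525 kΩ.
Loaded-divider output: V_out = 18.7 × 0.1327 = 2.481 mV.

V_out ≈ 2.48 mV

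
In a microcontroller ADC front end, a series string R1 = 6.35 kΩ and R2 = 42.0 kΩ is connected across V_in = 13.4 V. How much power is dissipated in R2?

The common current is I = 13.4/48.35 = 0.2771 mA.
V(R2) = I·R = 11.64 V; P = V·I = 11.64 × 0.2771 = 3.226 mW.

P ≈ 3.23 mW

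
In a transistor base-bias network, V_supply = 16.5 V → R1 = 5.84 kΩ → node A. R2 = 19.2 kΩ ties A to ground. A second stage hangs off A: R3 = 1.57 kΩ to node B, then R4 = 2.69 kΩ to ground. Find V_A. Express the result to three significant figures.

Node A sees R2 in parallel with the series input of stage 2, R3 + R4 = 4.260 kΩ.
Effective lower resistance at A: R2 ‖ 4.260 = 3.486 kΩ.
V_A = 16.5 × 3.486/(5.84 + 3.486) = 6.168 V.

V_A ≈ 6.17 V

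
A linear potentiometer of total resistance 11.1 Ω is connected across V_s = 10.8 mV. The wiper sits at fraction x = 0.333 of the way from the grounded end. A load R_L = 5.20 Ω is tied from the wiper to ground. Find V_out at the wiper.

V_out ≈ 2.44 mV

Split the track: R_lower = x·R_p = 3.696 Ω, R_upper = (1−x)·R_p = 7.404 Ω.
(x·R_p) ‖ R_L = 2.161 Ω.
Then V_out = V_s · 2.161/(7.404 + 2.161) = 2.440 mV.
(Unloaded: V_out = x·V_s = 3.60 mV.)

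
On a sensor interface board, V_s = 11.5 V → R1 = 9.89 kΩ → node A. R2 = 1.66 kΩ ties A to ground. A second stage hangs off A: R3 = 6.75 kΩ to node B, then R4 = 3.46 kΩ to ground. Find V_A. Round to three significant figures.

Looking into the second stage from A: R3 + R4 = 10.21 kΩ appears in parallel with R2.
Effective lower resistance at A: R2 ‖ 10.21 = 1.428 kΩ.
First divider: V_A = V_s · 1.428/(9.89 + 1.428) = 1.451 V.

V_A ≈ 1.45 V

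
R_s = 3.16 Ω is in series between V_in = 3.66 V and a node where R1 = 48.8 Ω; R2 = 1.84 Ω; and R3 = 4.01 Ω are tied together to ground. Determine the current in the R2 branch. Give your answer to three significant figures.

Combine the parallel branches: R_p = (1/48.8 + 1/1.84 + 1/4.01)⁻¹ = 1.229 Ω.
V_A = 3.66 × 1.229/4.389 = 1.025 V.
Branch current I = V_A/R2 = 1.025/1.84 = 0.5572 A.

I ≈ 0.557 A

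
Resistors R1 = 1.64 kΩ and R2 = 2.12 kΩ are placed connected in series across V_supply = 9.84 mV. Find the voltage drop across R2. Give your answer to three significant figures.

ΣR = 1.64 + 2.12 = 3.760 kΩ.
Voltage divider: V = V_supply · (2.120 / 3.760) = 9.84 × 0.5638 = 5.548 mV.

V ≈ 5.55 mV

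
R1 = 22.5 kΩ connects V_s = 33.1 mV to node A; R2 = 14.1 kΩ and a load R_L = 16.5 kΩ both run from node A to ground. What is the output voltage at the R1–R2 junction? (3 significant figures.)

V_out ≈ 8.36 mV

R2 ‖ R_L = (14.1 × 16.5)/(14.1 + 16.5) = 7.603 kΩ.
Voltage divider with the loaded lower leg: V_out = 33.1 × 7.603/(22.5 + 7.603) = 33.1 × 0.2526 = 8.360 mV.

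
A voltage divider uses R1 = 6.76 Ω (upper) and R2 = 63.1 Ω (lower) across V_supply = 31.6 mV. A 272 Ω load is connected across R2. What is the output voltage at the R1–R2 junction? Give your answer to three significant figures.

The load sits in parallel with R2, giving an effective lower resistance R2' = R2·R_L/(R2+R_L) = 51.22 Ω.
Now apply the divider: V_out = 31.6 × 0.8834 = 27.92 mV.

V_out ≈ 27.9 mV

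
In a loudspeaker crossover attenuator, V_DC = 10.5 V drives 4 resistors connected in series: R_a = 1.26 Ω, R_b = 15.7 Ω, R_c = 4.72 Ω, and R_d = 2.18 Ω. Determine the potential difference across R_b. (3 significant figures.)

V ≈ 6.91 V

Total series resistance ΣR = 1.26 + 15.7 + 4.72 + 2.18 = 23.86 Ω.
V = V_DC · R/ΣR = 10.5 × 0.6580 = 6.909 V.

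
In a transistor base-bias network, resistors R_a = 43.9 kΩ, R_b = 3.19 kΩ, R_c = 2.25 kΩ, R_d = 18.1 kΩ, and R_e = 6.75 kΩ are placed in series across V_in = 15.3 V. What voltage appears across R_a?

ΣR = 43.9 + 3.19 + 2.25 + 18.1 + 6.75 = 74.19 kΩ.
By the voltage-divider rule, V = 15.3 × 43.90/74.19 = 9.053 V.

V ≈ 9.05 V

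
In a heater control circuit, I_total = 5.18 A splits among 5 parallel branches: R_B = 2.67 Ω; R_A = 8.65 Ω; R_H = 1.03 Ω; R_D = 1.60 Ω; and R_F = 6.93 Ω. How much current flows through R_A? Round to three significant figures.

Conductances: ΣG = 1/2.67 + 1/8.65 + 1/1.03 + 1/1.60 + 1/6.93 = 2.230 (1/Ω).
Current divider: I(R_A) = I_total · G_k/ΣG = 5.18 × (0.1156/2.230) = 5.18 × 0.05183 = 0.2685 A.

I ≈ 0.269 A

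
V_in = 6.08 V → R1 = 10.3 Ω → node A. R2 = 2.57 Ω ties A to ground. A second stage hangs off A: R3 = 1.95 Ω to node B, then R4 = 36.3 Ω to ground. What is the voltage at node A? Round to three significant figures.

V_A ≈ 1.15 V

Node A sees R2 in parallel with the series input of stage 2, R3 + R4 = 38.25 Ω.
R2 ‖ (R3+R4) = 2.408 Ω.
First divider: V_A = V_in · 2.408/(10.3 + 2.408) = 1.152 V.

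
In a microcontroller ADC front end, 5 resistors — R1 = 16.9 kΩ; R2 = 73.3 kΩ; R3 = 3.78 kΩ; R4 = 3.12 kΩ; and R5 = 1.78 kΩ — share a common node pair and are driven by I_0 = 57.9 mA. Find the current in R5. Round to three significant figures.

Conductances: ΣG = 1/16.9 + 1/73.3 + 1/3.78 + 1/3.12 + 1/1.78 = 1.220 (1/kΩ).
By the current-divider rule, I = I_0 · G_k/ΣG = 57.9 × 0.4606 = 26.67 mA.

I ≈ 26.7 mA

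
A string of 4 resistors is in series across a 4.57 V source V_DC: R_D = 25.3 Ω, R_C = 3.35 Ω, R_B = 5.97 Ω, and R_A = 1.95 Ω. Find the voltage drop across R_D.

V ≈ 3.16 V

Total series resistance ΣR = 25.3 + 3.35 + 5.97 + 1.95 = 36.57 Ω.
V = V_DC · R/ΣR = 4.57 × 0.6918 = 3.162 V.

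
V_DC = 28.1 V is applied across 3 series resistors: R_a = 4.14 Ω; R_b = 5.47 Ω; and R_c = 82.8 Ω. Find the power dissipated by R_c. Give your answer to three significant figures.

ΣR = 92.41 Ω → I = 28.1/92.41 = 0.3041 A.
P = I²R = 0.09246 × 82.8 = 7.656 W.

P ≈ 7.66 W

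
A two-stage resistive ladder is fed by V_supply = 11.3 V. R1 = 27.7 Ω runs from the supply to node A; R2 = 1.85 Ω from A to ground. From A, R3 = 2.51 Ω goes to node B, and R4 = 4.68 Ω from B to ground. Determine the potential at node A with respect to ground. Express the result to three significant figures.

V_A ≈ 0.570 V

The second stage (R3 + R4 = 7.190 Ω) loads node A in parallel with R2.
R2 ‖ (R3+R4) = 1.471 Ω.
V_A = 11.3 × 1.471/(27.7 + 1.471) = 0.5700 V.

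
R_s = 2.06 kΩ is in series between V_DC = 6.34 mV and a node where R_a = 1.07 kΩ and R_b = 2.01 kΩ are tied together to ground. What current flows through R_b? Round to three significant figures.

I ≈ 0.799 µA

Parallel bank: R_p = 1/(1/1.07 + 1/2.01) = 0.6983 kΩ.
Node voltage V_A = V_DC · R_p/(R_s + R_p) = 6.34 × 0.2532 = 1.605 mV.
Branch current I = V_A/R_b = 1.605/2.01 = 0.7985 µA.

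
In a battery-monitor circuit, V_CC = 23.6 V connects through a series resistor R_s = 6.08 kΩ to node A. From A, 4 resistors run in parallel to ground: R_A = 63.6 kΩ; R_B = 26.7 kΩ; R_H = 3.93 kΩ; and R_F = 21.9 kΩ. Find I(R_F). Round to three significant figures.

I ≈ 0.342 mA

Combine the parallel branches: R_p = (1/63.6 + 1/26.7 + 1/3.93 + 1/21.9)⁻¹ = 2.831 kΩ.
V_A = 23.6 × 2.831/8.911 = 7.497 V.
I(R_F) = V_A / R_F = 7.497/21.9 = 0.3423 mA.
(Equivalently: I_total = 2.649 mA, then current-divider fraction G_k/ΣG = 0.1292.)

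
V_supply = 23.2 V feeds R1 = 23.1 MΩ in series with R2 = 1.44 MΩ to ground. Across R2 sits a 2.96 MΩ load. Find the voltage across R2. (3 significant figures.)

The load sits in parallel with R2, giving an effective lower resistance R2' = R2·R_L/(R2+R_L) = 0.9687 MΩ.
Voltage divider with the loaded lower leg: V_out = 23.2 × 0.9687/(23.1 + 0.9687) = 23.2 × 0.04025 = 0.9338 V.

V_out ≈ 0.934 V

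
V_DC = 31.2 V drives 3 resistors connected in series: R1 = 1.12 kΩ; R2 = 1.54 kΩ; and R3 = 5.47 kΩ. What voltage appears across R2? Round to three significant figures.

Total series resistance ΣR = 1.12 + 1.54 + 5.47 = 8.130 kΩ.
V = V_DC · R/ΣR = 31.2 × 0.1894 = 5.910 V.

V ≈ 5.91 V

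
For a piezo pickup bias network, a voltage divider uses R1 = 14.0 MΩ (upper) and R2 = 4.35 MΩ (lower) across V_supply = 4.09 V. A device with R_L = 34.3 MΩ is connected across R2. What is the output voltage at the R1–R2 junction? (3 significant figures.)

V_out ≈ 0.884 V

First combine the lower leg with the load: R2 ‖ R_L = 3.860 MΩ.
Now apply the divider: V_out = 4.09 × 0.2161 = 0.8840 V.
(Unloaded it would be 0.970 V; the load pulls it down.)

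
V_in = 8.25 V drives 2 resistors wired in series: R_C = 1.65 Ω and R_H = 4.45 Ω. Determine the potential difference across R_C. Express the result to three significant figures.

V ≈ 2.23 V

Series total: ΣR = 1.65 + 4.45 = 6.100 Ω.
By the voltage-divider rule, V = 8.25 × 1.650/6.100 = 2.232 V.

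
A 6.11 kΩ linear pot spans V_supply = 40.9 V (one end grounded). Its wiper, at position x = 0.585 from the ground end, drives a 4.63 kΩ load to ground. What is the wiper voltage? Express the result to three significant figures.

V_out ≈ 18.1 V

The pot divides into 2.536 kΩ above the wiper and 3.574 kΩ below.
R_L loads the lower segment: effective lower R = 2.017 kΩ.
V_out = 40.9 × 2.017/(2.536 + 2.017) = 18.12 V.
(Unloaded: V_out = x·V_supply = 23.9 V.)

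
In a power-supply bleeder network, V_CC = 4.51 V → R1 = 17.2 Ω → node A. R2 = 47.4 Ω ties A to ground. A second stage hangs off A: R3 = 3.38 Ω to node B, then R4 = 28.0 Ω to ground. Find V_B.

Node A sees R2 in parallel with the series input of stage 2, R3 + R4 = 31.38 Ω.
Effective lower resistance at A: R2 ‖ 31.38 = 18.88 Ω.
So V_A = 4.51 × 0.5233 = 2.360 V.
Then the unloaded second divider: V_B = V_A × R4/(R3+R4) = 2.360 × 0.8923 = 2.106 V.

V_B ≈ 2.11 V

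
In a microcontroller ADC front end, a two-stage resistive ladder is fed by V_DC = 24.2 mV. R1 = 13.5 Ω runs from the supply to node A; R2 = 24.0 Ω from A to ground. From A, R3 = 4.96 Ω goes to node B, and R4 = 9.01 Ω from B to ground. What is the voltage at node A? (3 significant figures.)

V_A ≈ 9.57 mV

Node A sees R2 in parallel with the series input of stage 2, R3 + R4 = 13.97 Ω.
Effective lower resistance at A: R2 ‖ 13.97 = 8.830 Ω.
V_A = 24.2 × 8.830/(13.5 + 8.830) = 9.570 mV.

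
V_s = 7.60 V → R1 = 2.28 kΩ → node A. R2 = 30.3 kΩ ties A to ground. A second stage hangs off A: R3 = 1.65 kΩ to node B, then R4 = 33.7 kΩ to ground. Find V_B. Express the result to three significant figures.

V_B ≈ 6.36 V

The second stage (R3 + R4 = 35.35 kΩ) loads node A in parallel with R2.
Effective lower resistance at A: R2 ‖ 35.35 = 16.32 kΩ.
So V_A = 7.60 × 0.8774 = 6.668 V.
Stage 2 is unloaded, so V_B = V_A · R4/(R3+R4) = 6.668 × 33.7/35.35 = 6.357 V.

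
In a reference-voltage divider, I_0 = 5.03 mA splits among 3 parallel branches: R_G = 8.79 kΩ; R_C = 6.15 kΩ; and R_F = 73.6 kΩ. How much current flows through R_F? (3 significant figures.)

ΣG = 1/8.79 + 1/6.15 + 1/73.6 = 0.2900.
R_F takes the fraction G_k/ΣG = 0.01359/0.2900 = 0.04686, so I = 5.03 × 0.04686 = 0.2357 mA.

I ≈ 0.236 mA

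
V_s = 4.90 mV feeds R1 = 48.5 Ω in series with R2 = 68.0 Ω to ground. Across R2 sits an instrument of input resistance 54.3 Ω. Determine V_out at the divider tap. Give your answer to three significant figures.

V_out ≈ 1.88 mV

The load sits in parallel with R2, giving an effective lower resistance R2' = R2·R_L/(R2+R_L) = 30.19 Ω.
Voltage divider with the loaded lower leg: V_out = 4.90 × 30.19/(48.5 + 30.19) = 4.90 × 0.3837 = 1.880 mV.
(Unloaded it would be 2.86 mV; the load pulls it down.)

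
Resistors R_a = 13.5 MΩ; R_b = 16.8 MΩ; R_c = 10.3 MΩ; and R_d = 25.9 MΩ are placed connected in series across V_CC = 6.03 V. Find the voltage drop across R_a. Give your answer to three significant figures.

V ≈ 1.22 V

Series total: ΣR = 13.5 + 16.8 + 10.3 + 25.9 = 66.50 MΩ.
V = V_CC · R/ΣR = 6.03 × 0.2030 = 1.224 V.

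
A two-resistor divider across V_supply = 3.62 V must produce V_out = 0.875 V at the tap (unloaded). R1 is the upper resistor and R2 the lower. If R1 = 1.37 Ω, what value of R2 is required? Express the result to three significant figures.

The divider ratio is R2/(R1+R2) = 0.875/3.62 = 0.2417.
Rearranging, R2 = R1·k/(1−k) = 1.37 × 0.3188 = 0.4367 Ω.

R2 ≈ 0.437 Ω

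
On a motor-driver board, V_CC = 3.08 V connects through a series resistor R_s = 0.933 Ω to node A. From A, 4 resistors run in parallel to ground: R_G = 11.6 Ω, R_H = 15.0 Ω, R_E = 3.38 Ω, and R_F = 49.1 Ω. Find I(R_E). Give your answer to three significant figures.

I ≈ 0.634 A

Equivalent of the parallel group: R_p = 2.132 Ω.
Node voltage V_A = V_CC · R_p/(R_s + R_p) = 3.08 × 0.6956 = 2.142 V.
Branch current I = V_A/R_E = 2.142/3.38 = 0.6338 A.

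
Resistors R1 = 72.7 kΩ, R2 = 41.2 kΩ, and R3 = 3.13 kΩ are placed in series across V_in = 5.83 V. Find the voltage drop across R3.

Series total: ΣR = 72.7 + 41.2 + 3.13 = 117.0 kΩ.
V = V_in · R/ΣR = 5.83 × 0.02675 = 0.1559 V.

V ≈ 0.156 V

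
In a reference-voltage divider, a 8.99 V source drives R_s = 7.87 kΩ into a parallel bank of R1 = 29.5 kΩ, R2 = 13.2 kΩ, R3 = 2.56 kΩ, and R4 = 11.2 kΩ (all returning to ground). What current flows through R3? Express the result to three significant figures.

I ≈ 0.623 mA

Parallel bank: R_p = 1/(1/29.5 + 1/13.2 + 1/2.56 + 1/11.2) = 1.696 kΩ.
Node voltage V_A = V_supply · R_p/(R_s + R_p) = 8.99 × 0.1773 = 1.594 V.
Branch current I = V_A/R3 = 1.594/2.56 = 0.6227 mA.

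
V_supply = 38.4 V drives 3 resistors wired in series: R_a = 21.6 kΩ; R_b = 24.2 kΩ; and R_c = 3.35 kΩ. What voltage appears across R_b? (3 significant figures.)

ΣR = 21.6 + 24.2 + 3.35 = 49.15 kΩ.
V = V_supply · R/ΣR = 38.4 × 0.4924 = 18.91 V.

V ≈ 18.9 V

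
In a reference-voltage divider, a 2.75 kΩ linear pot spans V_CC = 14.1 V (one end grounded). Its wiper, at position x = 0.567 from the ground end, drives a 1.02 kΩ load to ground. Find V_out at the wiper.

V_out ≈ 4.81 V

Lower segment x·R_p = 1.559 kΩ; upper segment (1−x)·R_p = 1.191 kΩ.
Lower segment in parallel with the load: 1.559 ‖ 1.02 = 0.6166 kΩ.
V_out = 14.1 × 0.6166/(1.191 + 0.6166) = 4.811 V.
(Unloaded: V_out = x·V_CC = 7.99 V.)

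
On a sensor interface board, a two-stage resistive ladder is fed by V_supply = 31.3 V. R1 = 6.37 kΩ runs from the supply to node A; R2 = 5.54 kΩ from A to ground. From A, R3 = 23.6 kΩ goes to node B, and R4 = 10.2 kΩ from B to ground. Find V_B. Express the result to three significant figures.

V_B ≈ 4.04 V

Node A sees R2 in parallel with the series input of stage 2, R3 + R4 = 33.80 kΩ.
R2 ‖ (R3+R4) = 4.760 kΩ.
V_A = 31.3 × 4.760/(6.37 + 4.760) = 13.39 V.
V_B = V_A × 0.3018 = 4.040 V.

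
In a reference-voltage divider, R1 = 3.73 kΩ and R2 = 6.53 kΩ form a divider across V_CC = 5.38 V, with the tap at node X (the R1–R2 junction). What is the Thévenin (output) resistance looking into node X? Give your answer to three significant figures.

With V_CC suppressed (replaced by a short), R_th = R1 ‖ R2 = (3.730 × 6.53)/(3.730 + 6.53) = 2.374 kΩ.

R_th ≈ 2.37 kΩ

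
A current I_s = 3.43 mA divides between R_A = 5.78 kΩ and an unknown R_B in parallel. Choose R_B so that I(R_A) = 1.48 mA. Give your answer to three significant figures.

R_B ≈ 4.39 kΩ

In a two-way split, I_A/I_s = R_B/(R_A + R_B).
1.48/3.43 = R_B/(R_A + R_B) → R_B = R_A · (0.4315)/(1 − 0.4315) = 5.78 × 0.7590 = 4.387 kΩ.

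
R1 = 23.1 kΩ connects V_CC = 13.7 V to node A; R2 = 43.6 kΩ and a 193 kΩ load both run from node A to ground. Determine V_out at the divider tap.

V_out ≈ 8.31 V

The load sits in parallel with R2, giving an effective lower resistance R2' = R2·R_L/(R2+R_L) = 35.57 kΩ.
Voltage divider with the loaded lower leg: V_out = 13.7 × 35.57/(23.1 + 35.57) = 13.7 × 0.6062 = 8.306 V.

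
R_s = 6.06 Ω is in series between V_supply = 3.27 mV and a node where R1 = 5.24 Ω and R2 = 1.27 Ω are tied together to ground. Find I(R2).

I ≈ 0.372 mA

Combine the parallel branches: R_p = (1/5.24 + 1/1.27)⁻¹ = 1.022 Ω.
V_A by voltage divider: V_A = 3.27 × 1.022/(6.06 + 1.022) = 0.4720 mV.
I(R2) = V_A / R2 = 0.4720/1.27 = 0.3716 mA.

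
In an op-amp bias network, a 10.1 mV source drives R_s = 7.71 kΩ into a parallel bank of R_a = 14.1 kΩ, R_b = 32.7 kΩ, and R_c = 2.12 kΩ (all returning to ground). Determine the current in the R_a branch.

Equivalent of the parallel group: R_p = 1.745 kΩ.
Node voltage V_A = V_DC · R_p/(R_s + R_p) = 10.1 × 0.1845 = 1.864 mV.
I(R_a) = V_A / R_a = 1.864/14.1 = 0.1322 µA.

I ≈ 0.132 µA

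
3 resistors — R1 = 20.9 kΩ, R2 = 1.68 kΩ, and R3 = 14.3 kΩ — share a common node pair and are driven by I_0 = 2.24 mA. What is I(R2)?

I ≈ 1.87 mA

Conductances: ΣG = 1/20.9 + 1/1.68 + 1/14.3 = 0.7130 (1/kΩ).
Current divider: I(R2) = I_0 · G_k/ΣG = 2.24 × (0.5952/0.7130) = 2.24 × 0.8348 = 1.870 mA.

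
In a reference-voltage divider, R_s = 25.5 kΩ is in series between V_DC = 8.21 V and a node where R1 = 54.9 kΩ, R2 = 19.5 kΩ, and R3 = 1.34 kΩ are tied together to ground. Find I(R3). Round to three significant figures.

Parallel bank: R_p = 1/(1/54.9 + 1/19.5 + 1/1.34) = 1.226 kΩ.
Node voltage V_A = V_DC · R_p/(R_s + R_p) = 8.21 × 0.04587 = 0.3766 V.
Branch current I = V_A/R3 = 0.3766/1.34 = 0.2810 mA.

I ≈ 0.281 mA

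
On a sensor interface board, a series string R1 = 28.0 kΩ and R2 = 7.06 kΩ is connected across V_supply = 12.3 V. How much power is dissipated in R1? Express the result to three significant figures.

Series current I = V_supply/ΣR = 12.3/35.06 = 0.3508 mA.
P(R1) = I²·R1 = (0.3508)² × 28.0 = 3.446 mW.

P ≈ 3.45 mW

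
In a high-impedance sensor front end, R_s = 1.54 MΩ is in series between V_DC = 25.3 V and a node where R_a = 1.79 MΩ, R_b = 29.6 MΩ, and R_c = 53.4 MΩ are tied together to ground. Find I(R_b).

Equivalent of the parallel group: R_p = 1.636 MΩ.
Node voltage V_A = V_DC · R_p/(R_s + R_p) = 25.3 × 0.5151 = 13.03 V.
Branch current I = V_A/R_b = 13.03/29.6 = 0.4403 µA.

I ≈ 0.440 µA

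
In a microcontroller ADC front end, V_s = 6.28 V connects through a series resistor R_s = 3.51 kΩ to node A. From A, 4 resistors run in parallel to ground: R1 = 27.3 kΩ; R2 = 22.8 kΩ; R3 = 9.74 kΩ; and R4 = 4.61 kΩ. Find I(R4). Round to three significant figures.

I ≈ 0.567 mA

Combine the parallel branches: R_p = (1/27.3 + 1/22.8 + 1/9.74 + 1/4.61)⁻¹ = 2.500 kΩ.
V_A by voltage divider: V_A = 6.28 × 2.500/(3.51 + 2.500) = 2.612 V.
Branch current I = V_A/R4 = 2.612/4.61 = 0.5666 mA.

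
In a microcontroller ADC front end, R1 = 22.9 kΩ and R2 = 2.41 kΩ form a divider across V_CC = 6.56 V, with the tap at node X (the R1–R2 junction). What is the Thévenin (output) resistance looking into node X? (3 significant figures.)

With V_CC suppressed (replaced by a short), R_th = R1 ‖ R2 = (22.90 × 2.41)/(22.90 + 2.41) = 2.181 kΩ.

R_th ≈ 2.18 kΩ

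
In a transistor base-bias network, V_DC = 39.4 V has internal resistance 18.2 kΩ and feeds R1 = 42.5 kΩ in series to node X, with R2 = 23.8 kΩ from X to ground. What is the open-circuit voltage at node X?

V_th ≈ 11.1 V

R1' = 18.2 + 42.5 = 60.70 kΩ (source resistance + R1).
V_th is the unloaded tap voltage: V_DC · R2/(R1'+R2) = 39.4 × 0.2817 = 11.10 V.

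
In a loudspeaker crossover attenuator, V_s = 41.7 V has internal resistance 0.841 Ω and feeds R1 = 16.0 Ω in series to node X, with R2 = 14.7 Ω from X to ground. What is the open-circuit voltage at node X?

R1' = 0.841 + 16.0 = 16.84 Ω (source resistance + R1).
V_th is the unloaded tap voltage: V_s · R2/(R1'+R2) = 41.7 × 0.4661 = 19.43 V.

V_th ≈ 19.4 V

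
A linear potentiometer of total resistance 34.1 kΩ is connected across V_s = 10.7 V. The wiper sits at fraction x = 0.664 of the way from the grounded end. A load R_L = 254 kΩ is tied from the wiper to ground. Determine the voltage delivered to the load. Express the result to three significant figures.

Lower segment x·R_p = 22.64 kΩ; upper segment (1−x)·R_p = 11.46 kΩ.
Lower segment in parallel with the load: 22.64 ‖ 254 = 20.79 kΩ.
Loaded-divider output: V_out = 10.7 × 0.6447 = 6.898 V.

V_out ≈ 6.90 V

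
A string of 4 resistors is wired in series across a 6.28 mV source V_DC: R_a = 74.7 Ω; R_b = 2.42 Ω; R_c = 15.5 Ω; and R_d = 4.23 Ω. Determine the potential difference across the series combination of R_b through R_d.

Total series resistance ΣR = 74.7 + 2.42 + 15.5 + 4.23 = 96.85 Ω.
R_{R_b..R_d} = 2.42 + 15.5 + 4.23 = 22.15 Ω.
Voltage divider: V = V_DC · (22.15 / 96.85) = 6.28 × 0.2287 = 1.436 mV.

V ≈ 1.44 mV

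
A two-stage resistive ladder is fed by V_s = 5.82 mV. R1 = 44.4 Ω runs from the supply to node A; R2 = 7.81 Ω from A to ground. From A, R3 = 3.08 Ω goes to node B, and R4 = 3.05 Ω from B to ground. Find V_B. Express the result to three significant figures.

Looking into the second stage from A: R3 + R4 = 6.130 Ω appears in parallel with R2.
R2 ‖ (R3+R4) = 3.434 Ω.
So V_A = 5.82 × 0.07180 = 0.4179 mV.
Then the unloaded second divider: V_B = V_A × R4/(R3+R4) = 0.4179 × 0.4976 = 0.2079 mV.

V_B ≈ 0.208 mV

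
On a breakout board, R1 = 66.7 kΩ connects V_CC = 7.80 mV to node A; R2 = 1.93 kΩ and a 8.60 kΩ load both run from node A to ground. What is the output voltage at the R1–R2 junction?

V_out ≈ 0.180 mV

First combine the lower leg with the load: R2 ‖ R_L = 1.576 kΩ.
Then V_out = V_CC · R2'/(R1 + R2') = 7.80 × 1.576/68.28 = 0.1801 mV.
(Unloaded it would be 0.219 mV; the load pulls it down.)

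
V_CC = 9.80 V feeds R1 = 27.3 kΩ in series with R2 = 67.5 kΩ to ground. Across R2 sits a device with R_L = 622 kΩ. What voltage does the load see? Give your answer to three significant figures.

R2 ‖ R_L = (67.5 × 622)/(67.5 + 622) = 60.89 kΩ.
Then V_out = V_CC · R2'/(R1 + R2') = 9.80 × 60.89/88.19 = 6.766 V.

V_out ≈ 6.77 V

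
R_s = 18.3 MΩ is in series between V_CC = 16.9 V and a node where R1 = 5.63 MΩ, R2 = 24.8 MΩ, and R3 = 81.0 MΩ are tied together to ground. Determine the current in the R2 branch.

I ≈ 0.131 µA

Parallel bank: R_p = 1/(1/5.63 + 1/24.8 + 1/81.0) = 4.342 MΩ.
V_A by voltage divider: V_A = 16.9 × 4.342/(18.3 + 4.342) = 3.241 V.
Branch current I = V_A/R2 = 3.241/24.8 = 0.1307 µA.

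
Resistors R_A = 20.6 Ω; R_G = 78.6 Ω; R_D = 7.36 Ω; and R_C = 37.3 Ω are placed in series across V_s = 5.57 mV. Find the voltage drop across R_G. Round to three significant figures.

V ≈ 3.04 mV

Series total: ΣR = 20.6 + 78.6 + 7.36 + 37.3 = 143.9 Ω.
Voltage divider: V = V_s · (78.60 / 143.9) = 5.57 × 0.5464 = 3.043 mV.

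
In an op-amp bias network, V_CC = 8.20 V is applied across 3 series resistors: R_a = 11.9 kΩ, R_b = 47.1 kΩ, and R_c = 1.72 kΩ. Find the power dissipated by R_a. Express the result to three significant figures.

P ≈ 0.217 mW

Series current I = V_CC/ΣR = 8.20/60.72 = 0.1350 mA.
P(R_a) = I²·R_a = (0.1350)² × 11.9 = 0.2170 mW.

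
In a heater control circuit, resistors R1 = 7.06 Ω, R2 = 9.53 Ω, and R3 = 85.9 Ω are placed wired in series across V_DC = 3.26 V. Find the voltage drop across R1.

Series total: ΣR = 7.06 + 9.53 + 85.9 = 102.5 Ω.
By the voltage-divider rule, V = 3.26 × 7.060/102.5 = 0.2246 V.

V ≈ 0.225 V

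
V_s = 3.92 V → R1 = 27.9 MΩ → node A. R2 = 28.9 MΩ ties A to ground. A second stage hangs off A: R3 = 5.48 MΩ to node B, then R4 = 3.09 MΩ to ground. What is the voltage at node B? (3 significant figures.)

The second stage (R3 + R4 = 8.570 MΩ) loads node A in parallel with R2.
Effective lower resistance at A: R2 ‖ 8.570 = 6.610 MΩ.
First divider: V_A = V_s · 6.610/(27.9 + 6.610) = 0.7508 V.
Then the unloaded second divider: V_B = V_A × R4/(R3+R4) = 0.7508 × 0.3606 = 0.2707 V.

V_B ≈ 0.271 V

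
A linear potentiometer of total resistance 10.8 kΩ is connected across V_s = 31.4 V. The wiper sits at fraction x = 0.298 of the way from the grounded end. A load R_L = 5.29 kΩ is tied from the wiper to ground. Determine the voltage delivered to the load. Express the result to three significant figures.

V_out ≈ 6.56 V

Split the track: R_lower = x·R_p = 3.218 kΩ, R_upper = (1−x)·R_p = 7.582 kΩ.
(x·R_p) ‖ R_L = 2.001 kΩ.
V_out = 31.4 × 2.001/(7.582 + 2.001) = 6.557 V.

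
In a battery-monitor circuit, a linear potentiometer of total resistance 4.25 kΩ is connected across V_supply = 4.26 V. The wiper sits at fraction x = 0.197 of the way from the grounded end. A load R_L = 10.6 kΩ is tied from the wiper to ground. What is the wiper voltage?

V_out ≈ 0.789 V

The pot divides into 3.413 kΩ above the wiper and 0.8373 kΩ below.
Lower segment in parallel with the load: 0.8373 ‖ 10.6 = 0.7760 kΩ.
V_out = 4.26 × 0.7760/(3.413 + 0.7760) = 0.7892 V.
(Unloaded: V_out = x·V_supply = 0.839 V.)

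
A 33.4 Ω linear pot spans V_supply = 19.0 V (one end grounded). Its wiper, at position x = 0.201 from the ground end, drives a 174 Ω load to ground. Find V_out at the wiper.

Split the track: R_lower = x·R_p = 6.713 Ω, R_upper = (1−x)·R_p = 26.69 Ω.
R_L loads the lower segment: effective lower R = 6.464 Ω.
V_out = 19.0 × 6.464/(26.69 + 6.464) = 3.705 V.

V_out ≈ 3.70 V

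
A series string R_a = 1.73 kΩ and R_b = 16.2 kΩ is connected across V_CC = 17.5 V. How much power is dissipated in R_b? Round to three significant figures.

P ≈ 15.4 mW

Series current I = V_CC/ΣR = 17.5/17.93 = 0.9760 mA.
P = I²R = 0.9526 × 16.2 = 15.43 mW.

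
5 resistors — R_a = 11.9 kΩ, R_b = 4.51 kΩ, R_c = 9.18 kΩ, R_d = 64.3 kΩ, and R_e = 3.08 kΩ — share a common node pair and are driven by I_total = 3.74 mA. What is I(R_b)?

I ≈ 1.10 mA

ΣG = 1/11.9 + 1/4.51 + 1/9.18 + 1/64.3 + 1/3.08 = 0.7549.
By the current-divider rule, I = I_total · G_k/ΣG = 3.74 × 0.2937 = 1.098 mA.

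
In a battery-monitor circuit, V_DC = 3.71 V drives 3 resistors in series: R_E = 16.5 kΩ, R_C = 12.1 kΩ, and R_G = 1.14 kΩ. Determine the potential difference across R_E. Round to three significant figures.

V ≈ 2.06 V

Series total: ΣR = 16.5 + 12.1 + 1.14 = 29.74 kΩ.
V = V_DC · R/ΣR = 3.71 × 0.5548 = 2.058 V.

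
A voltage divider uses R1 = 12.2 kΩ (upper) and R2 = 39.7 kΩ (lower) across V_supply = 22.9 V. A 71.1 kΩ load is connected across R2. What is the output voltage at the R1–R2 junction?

V_out ≈ 15.5 V

First combine the lower leg with the load: R2 ‖ R_L = 25.48 kΩ.
Then V_out = V_supply · R2'/(R1 + R2') = 22.9 × 25.48/37.68 = 15.48 V.
(Unloaded it would be 17.5 V; the load pulls it down.)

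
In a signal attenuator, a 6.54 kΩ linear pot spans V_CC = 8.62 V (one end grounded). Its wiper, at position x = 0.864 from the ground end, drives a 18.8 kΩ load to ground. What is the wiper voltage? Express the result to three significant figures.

Lower segment x·R_p = 5.651 kΩ; upper segment (1−x)·R_p = 0.8894 kΩ.
Lower segment in parallel with the load: 5.651 ‖ 18.8 = 4.345 kΩ.
Loaded-divider output: V_out = 8.62 × 0.8301 = 7.155 V.

V_out ≈ 7.16 V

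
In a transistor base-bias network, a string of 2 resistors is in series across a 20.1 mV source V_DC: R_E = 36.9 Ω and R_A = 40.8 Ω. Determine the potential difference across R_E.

Series total: ΣR = 36.9 + 40.8 = 77.70 Ω.
By the voltage-divider rule, V = 20.1 × 36.90/77.70 = 9.546 mV.

V ≈ 9.55 mV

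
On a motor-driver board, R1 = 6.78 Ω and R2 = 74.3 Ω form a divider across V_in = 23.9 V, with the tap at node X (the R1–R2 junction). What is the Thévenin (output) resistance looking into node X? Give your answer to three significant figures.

R_th ≈ 6.21 Ω

Looking into X with the source shorted: R_th = R1·R2/(R1+R2) = 6.780 × 74.3/81.08 = 6.213 Ω.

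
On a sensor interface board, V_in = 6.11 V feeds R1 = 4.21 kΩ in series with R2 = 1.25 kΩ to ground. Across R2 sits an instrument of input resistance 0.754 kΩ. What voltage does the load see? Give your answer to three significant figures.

V_out ≈ 0.614 V

R2 ‖ R_L = (1.25 × 0.754)/(1.25 + 0.754) = 0.4703 kΩ.
Then V_out = V_in · R2'/(R1 + R2') = 6.11 × 0.4703/4.680 = 0.6140 V.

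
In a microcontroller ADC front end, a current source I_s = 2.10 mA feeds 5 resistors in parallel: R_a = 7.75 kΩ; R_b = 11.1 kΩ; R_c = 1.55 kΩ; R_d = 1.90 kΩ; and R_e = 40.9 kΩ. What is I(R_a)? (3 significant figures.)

ΣG = 1/7.75 + 1/11.1 + 1/1.55 + 1/1.90 + 1/40.9 = 1.415.
R_a takes the fraction G_k/ΣG = 0.1290/1.415 = 0.09119, so I = 2.10 × 0.09119 = 0.1915 mA.

I ≈ 0.191 mA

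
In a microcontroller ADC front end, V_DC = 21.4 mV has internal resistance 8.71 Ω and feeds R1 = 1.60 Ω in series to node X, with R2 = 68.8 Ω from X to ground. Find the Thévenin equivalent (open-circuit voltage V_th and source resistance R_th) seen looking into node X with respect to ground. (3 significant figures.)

V_th ≈ 18.6 mV, R_th ≈ 8.97 Ω

R1' = 8.71 + 1.60 = 10.31 Ω (source resistance + R1).
Open-circuit (no load on X): V_th = V_DC · R2/(R1' + R2) = 21.4 × 68.8/(10.31 + 68.8) = 18.61 mV.
Zeroing V_DC shorts the top of R1' to ground, so R_th = R1' ‖ R2 = 8.966 Ω.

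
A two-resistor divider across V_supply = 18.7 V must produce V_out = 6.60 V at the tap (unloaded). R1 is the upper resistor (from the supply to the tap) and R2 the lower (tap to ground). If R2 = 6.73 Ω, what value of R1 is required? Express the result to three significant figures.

V_out/V_supply = R2/(R1+R2) = 0.3529.
So R1 = R2 · (V_supply/V_out − 1) = 6.73 × (18.7/6.60 − 1) = 6.73 × 1.833 = 12.34 Ω.

R1 ≈ 12.3 Ω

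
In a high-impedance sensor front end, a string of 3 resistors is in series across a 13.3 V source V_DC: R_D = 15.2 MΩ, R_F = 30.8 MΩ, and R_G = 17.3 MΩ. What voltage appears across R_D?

V ≈ 3.19 V

Total series resistance ΣR = 15.2 + 30.8 + 17.3 = 63.30 MΩ.
V = V_DC · R/ΣR = 13.3 × 0.2401 = 3.194 V.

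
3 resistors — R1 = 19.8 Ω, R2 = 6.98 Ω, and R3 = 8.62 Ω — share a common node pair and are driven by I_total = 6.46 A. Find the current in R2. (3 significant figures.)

I ≈ 2.99 A

Total conductance ΣG = 1/19.8 + 1/6.98 + 1/8.62 = 0.3098 (units of 1/Ω).
By the current-divider rule, I = I_total · G_k/ΣG = 6.46 × 0.4625 = 2.988 A.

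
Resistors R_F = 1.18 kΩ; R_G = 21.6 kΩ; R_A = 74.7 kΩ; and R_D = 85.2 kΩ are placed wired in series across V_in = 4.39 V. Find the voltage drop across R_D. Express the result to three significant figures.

Total series resistance ΣR = 1.18 + 21.6 + 74.7 + 85.2 = 182.7 kΩ.
Voltage divider: V = V_in · (85.20 / 182.7) = 4.39 × 0.4664 = 2.047 V.

V ≈ 2.05 V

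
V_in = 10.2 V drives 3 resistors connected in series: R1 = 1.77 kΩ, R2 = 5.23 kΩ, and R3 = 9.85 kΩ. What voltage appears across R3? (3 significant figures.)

Series total: ΣR = 1.77 + 5.23 + 9.85 = 16.85 kΩ.
V = V_in · R/ΣR = 10.2 × 0.5846 = 5.963 V.

V ≈ 5.96 V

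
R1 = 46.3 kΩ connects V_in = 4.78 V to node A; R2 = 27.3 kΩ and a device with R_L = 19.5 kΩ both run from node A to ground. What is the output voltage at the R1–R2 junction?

V_out ≈ 0.943 V

The load sits in parallel with R2, giving an effective lower resistance R2' = R2·R_L/(R2+R_L) = 11.38 kΩ.
Voltage divider with the loaded lower leg: V_out = 4.78 × 11.38/(46.3 + 11.38) = 4.78 × 0.1972 = 0.9427 V.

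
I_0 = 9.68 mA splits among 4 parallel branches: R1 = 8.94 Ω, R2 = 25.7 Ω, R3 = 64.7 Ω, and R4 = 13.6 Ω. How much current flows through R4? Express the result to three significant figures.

Total conductance ΣG = 1/8.94 + 1/25.7 + 1/64.7 + 1/13.6 = 0.2398 (units of 1/Ω).
R4 takes the fraction G_k/ΣG = 0.07353/0.2398 = 0.3067, so I = 9.68 × 0.3067 = 2.969 mA.

I ≈ 2.97 mA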